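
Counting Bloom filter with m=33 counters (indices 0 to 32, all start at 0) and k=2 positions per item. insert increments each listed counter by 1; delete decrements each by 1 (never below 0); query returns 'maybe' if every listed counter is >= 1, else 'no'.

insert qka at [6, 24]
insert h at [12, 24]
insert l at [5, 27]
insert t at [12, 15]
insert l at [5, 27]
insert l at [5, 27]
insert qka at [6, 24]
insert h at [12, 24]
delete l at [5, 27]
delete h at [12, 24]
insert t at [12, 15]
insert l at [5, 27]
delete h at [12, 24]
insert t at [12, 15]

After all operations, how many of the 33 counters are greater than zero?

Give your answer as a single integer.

Answer: 6

Derivation:
Step 1: insert qka at [6, 24] -> counters=[0,0,0,0,0,0,1,0,0,0,0,0,0,0,0,0,0,0,0,0,0,0,0,0,1,0,0,0,0,0,0,0,0]
Step 2: insert h at [12, 24] -> counters=[0,0,0,0,0,0,1,0,0,0,0,0,1,0,0,0,0,0,0,0,0,0,0,0,2,0,0,0,0,0,0,0,0]
Step 3: insert l at [5, 27] -> counters=[0,0,0,0,0,1,1,0,0,0,0,0,1,0,0,0,0,0,0,0,0,0,0,0,2,0,0,1,0,0,0,0,0]
Step 4: insert t at [12, 15] -> counters=[0,0,0,0,0,1,1,0,0,0,0,0,2,0,0,1,0,0,0,0,0,0,0,0,2,0,0,1,0,0,0,0,0]
Step 5: insert l at [5, 27] -> counters=[0,0,0,0,0,2,1,0,0,0,0,0,2,0,0,1,0,0,0,0,0,0,0,0,2,0,0,2,0,0,0,0,0]
Step 6: insert l at [5, 27] -> counters=[0,0,0,0,0,3,1,0,0,0,0,0,2,0,0,1,0,0,0,0,0,0,0,0,2,0,0,3,0,0,0,0,0]
Step 7: insert qka at [6, 24] -> counters=[0,0,0,0,0,3,2,0,0,0,0,0,2,0,0,1,0,0,0,0,0,0,0,0,3,0,0,3,0,0,0,0,0]
Step 8: insert h at [12, 24] -> counters=[0,0,0,0,0,3,2,0,0,0,0,0,3,0,0,1,0,0,0,0,0,0,0,0,4,0,0,3,0,0,0,0,0]
Step 9: delete l at [5, 27] -> counters=[0,0,0,0,0,2,2,0,0,0,0,0,3,0,0,1,0,0,0,0,0,0,0,0,4,0,0,2,0,0,0,0,0]
Step 10: delete h at [12, 24] -> counters=[0,0,0,0,0,2,2,0,0,0,0,0,2,0,0,1,0,0,0,0,0,0,0,0,3,0,0,2,0,0,0,0,0]
Step 11: insert t at [12, 15] -> counters=[0,0,0,0,0,2,2,0,0,0,0,0,3,0,0,2,0,0,0,0,0,0,0,0,3,0,0,2,0,0,0,0,0]
Step 12: insert l at [5, 27] -> counters=[0,0,0,0,0,3,2,0,0,0,0,0,3,0,0,2,0,0,0,0,0,0,0,0,3,0,0,3,0,0,0,0,0]
Step 13: delete h at [12, 24] -> counters=[0,0,0,0,0,3,2,0,0,0,0,0,2,0,0,2,0,0,0,0,0,0,0,0,2,0,0,3,0,0,0,0,0]
Step 14: insert t at [12, 15] -> counters=[0,0,0,0,0,3,2,0,0,0,0,0,3,0,0,3,0,0,0,0,0,0,0,0,2,0,0,3,0,0,0,0,0]
Final counters=[0,0,0,0,0,3,2,0,0,0,0,0,3,0,0,3,0,0,0,0,0,0,0,0,2,0,0,3,0,0,0,0,0] -> 6 nonzero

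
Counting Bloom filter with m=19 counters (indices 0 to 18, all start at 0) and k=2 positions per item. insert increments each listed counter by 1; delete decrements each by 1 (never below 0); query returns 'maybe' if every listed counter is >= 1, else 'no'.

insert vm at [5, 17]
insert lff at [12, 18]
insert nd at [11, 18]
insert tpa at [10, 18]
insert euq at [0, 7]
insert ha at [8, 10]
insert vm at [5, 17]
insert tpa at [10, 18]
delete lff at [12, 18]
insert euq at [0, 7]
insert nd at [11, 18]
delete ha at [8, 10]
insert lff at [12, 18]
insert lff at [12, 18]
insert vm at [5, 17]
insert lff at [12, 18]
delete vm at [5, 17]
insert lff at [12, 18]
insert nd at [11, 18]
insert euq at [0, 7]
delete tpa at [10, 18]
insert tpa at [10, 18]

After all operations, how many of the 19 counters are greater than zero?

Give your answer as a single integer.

Step 1: insert vm at [5, 17] -> counters=[0,0,0,0,0,1,0,0,0,0,0,0,0,0,0,0,0,1,0]
Step 2: insert lff at [12, 18] -> counters=[0,0,0,0,0,1,0,0,0,0,0,0,1,0,0,0,0,1,1]
Step 3: insert nd at [11, 18] -> counters=[0,0,0,0,0,1,0,0,0,0,0,1,1,0,0,0,0,1,2]
Step 4: insert tpa at [10, 18] -> counters=[0,0,0,0,0,1,0,0,0,0,1,1,1,0,0,0,0,1,3]
Step 5: insert euq at [0, 7] -> counters=[1,0,0,0,0,1,0,1,0,0,1,1,1,0,0,0,0,1,3]
Step 6: insert ha at [8, 10] -> counters=[1,0,0,0,0,1,0,1,1,0,2,1,1,0,0,0,0,1,3]
Step 7: insert vm at [5, 17] -> counters=[1,0,0,0,0,2,0,1,1,0,2,1,1,0,0,0,0,2,3]
Step 8: insert tpa at [10, 18] -> counters=[1,0,0,0,0,2,0,1,1,0,3,1,1,0,0,0,0,2,4]
Step 9: delete lff at [12, 18] -> counters=[1,0,0,0,0,2,0,1,1,0,3,1,0,0,0,0,0,2,3]
Step 10: insert euq at [0, 7] -> counters=[2,0,0,0,0,2,0,2,1,0,3,1,0,0,0,0,0,2,3]
Step 11: insert nd at [11, 18] -> counters=[2,0,0,0,0,2,0,2,1,0,3,2,0,0,0,0,0,2,4]
Step 12: delete ha at [8, 10] -> counters=[2,0,0,0,0,2,0,2,0,0,2,2,0,0,0,0,0,2,4]
Step 13: insert lff at [12, 18] -> counters=[2,0,0,0,0,2,0,2,0,0,2,2,1,0,0,0,0,2,5]
Step 14: insert lff at [12, 18] -> counters=[2,0,0,0,0,2,0,2,0,0,2,2,2,0,0,0,0,2,6]
Step 15: insert vm at [5, 17] -> counters=[2,0,0,0,0,3,0,2,0,0,2,2,2,0,0,0,0,3,6]
Step 16: insert lff at [12, 18] -> counters=[2,0,0,0,0,3,0,2,0,0,2,2,3,0,0,0,0,3,7]
Step 17: delete vm at [5, 17] -> counters=[2,0,0,0,0,2,0,2,0,0,2,2,3,0,0,0,0,2,7]
Step 18: insert lff at [12, 18] -> counters=[2,0,0,0,0,2,0,2,0,0,2,2,4,0,0,0,0,2,8]
Step 19: insert nd at [11, 18] -> counters=[2,0,0,0,0,2,0,2,0,0,2,3,4,0,0,0,0,2,9]
Step 20: insert euq at [0, 7] -> counters=[3,0,0,0,0,2,0,3,0,0,2,3,4,0,0,0,0,2,9]
Step 21: delete tpa at [10, 18] -> counters=[3,0,0,0,0,2,0,3,0,0,1,3,4,0,0,0,0,2,8]
Step 22: insert tpa at [10, 18] -> counters=[3,0,0,0,0,2,0,3,0,0,2,3,4,0,0,0,0,2,9]
Final counters=[3,0,0,0,0,2,0,3,0,0,2,3,4,0,0,0,0,2,9] -> 8 nonzero

Answer: 8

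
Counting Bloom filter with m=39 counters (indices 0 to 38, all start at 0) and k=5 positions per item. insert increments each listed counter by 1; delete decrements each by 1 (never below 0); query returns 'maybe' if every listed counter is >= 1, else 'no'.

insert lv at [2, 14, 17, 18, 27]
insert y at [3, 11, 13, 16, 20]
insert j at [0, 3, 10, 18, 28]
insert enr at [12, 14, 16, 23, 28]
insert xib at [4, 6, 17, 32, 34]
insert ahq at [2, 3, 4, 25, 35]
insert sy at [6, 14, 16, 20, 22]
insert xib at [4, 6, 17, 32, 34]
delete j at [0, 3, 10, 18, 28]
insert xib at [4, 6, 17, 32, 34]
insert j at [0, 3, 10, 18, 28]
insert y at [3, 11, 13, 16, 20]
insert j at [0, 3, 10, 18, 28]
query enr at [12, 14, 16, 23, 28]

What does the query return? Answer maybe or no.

Step 1: insert lv at [2, 14, 17, 18, 27] -> counters=[0,0,1,0,0,0,0,0,0,0,0,0,0,0,1,0,0,1,1,0,0,0,0,0,0,0,0,1,0,0,0,0,0,0,0,0,0,0,0]
Step 2: insert y at [3, 11, 13, 16, 20] -> counters=[0,0,1,1,0,0,0,0,0,0,0,1,0,1,1,0,1,1,1,0,1,0,0,0,0,0,0,1,0,0,0,0,0,0,0,0,0,0,0]
Step 3: insert j at [0, 3, 10, 18, 28] -> counters=[1,0,1,2,0,0,0,0,0,0,1,1,0,1,1,0,1,1,2,0,1,0,0,0,0,0,0,1,1,0,0,0,0,0,0,0,0,0,0]
Step 4: insert enr at [12, 14, 16, 23, 28] -> counters=[1,0,1,2,0,0,0,0,0,0,1,1,1,1,2,0,2,1,2,0,1,0,0,1,0,0,0,1,2,0,0,0,0,0,0,0,0,0,0]
Step 5: insert xib at [4, 6, 17, 32, 34] -> counters=[1,0,1,2,1,0,1,0,0,0,1,1,1,1,2,0,2,2,2,0,1,0,0,1,0,0,0,1,2,0,0,0,1,0,1,0,0,0,0]
Step 6: insert ahq at [2, 3, 4, 25, 35] -> counters=[1,0,2,3,2,0,1,0,0,0,1,1,1,1,2,0,2,2,2,0,1,0,0,1,0,1,0,1,2,0,0,0,1,0,1,1,0,0,0]
Step 7: insert sy at [6, 14, 16, 20, 22] -> counters=[1,0,2,3,2,0,2,0,0,0,1,1,1,1,3,0,3,2,2,0,2,0,1,1,0,1,0,1,2,0,0,0,1,0,1,1,0,0,0]
Step 8: insert xib at [4, 6, 17, 32, 34] -> counters=[1,0,2,3,3,0,3,0,0,0,1,1,1,1,3,0,3,3,2,0,2,0,1,1,0,1,0,1,2,0,0,0,2,0,2,1,0,0,0]
Step 9: delete j at [0, 3, 10, 18, 28] -> counters=[0,0,2,2,3,0,3,0,0,0,0,1,1,1,3,0,3,3,1,0,2,0,1,1,0,1,0,1,1,0,0,0,2,0,2,1,0,0,0]
Step 10: insert xib at [4, 6, 17, 32, 34] -> counters=[0,0,2,2,4,0,4,0,0,0,0,1,1,1,3,0,3,4,1,0,2,0,1,1,0,1,0,1,1,0,0,0,3,0,3,1,0,0,0]
Step 11: insert j at [0, 3, 10, 18, 28] -> counters=[1,0,2,3,4,0,4,0,0,0,1,1,1,1,3,0,3,4,2,0,2,0,1,1,0,1,0,1,2,0,0,0,3,0,3,1,0,0,0]
Step 12: insert y at [3, 11, 13, 16, 20] -> counters=[1,0,2,4,4,0,4,0,0,0,1,2,1,2,3,0,4,4,2,0,3,0,1,1,0,1,0,1,2,0,0,0,3,0,3,1,0,0,0]
Step 13: insert j at [0, 3, 10, 18, 28] -> counters=[2,0,2,5,4,0,4,0,0,0,2,2,1,2,3,0,4,4,3,0,3,0,1,1,0,1,0,1,3,0,0,0,3,0,3,1,0,0,0]
Query enr: check counters[12]=1 counters[14]=3 counters[16]=4 counters[23]=1 counters[28]=3 -> maybe

Answer: maybe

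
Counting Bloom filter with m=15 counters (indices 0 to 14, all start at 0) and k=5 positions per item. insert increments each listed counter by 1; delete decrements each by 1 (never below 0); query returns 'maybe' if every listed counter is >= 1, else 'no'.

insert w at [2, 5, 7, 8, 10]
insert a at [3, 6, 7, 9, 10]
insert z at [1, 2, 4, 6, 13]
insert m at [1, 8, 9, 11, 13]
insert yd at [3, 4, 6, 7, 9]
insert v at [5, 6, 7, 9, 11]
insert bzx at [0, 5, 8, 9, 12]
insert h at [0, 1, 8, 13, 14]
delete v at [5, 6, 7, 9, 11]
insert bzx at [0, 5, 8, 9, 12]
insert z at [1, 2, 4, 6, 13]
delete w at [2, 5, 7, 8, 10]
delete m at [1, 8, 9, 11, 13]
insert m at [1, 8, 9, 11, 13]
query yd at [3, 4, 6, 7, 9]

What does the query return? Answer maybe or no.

Answer: maybe

Derivation:
Step 1: insert w at [2, 5, 7, 8, 10] -> counters=[0,0,1,0,0,1,0,1,1,0,1,0,0,0,0]
Step 2: insert a at [3, 6, 7, 9, 10] -> counters=[0,0,1,1,0,1,1,2,1,1,2,0,0,0,0]
Step 3: insert z at [1, 2, 4, 6, 13] -> counters=[0,1,2,1,1,1,2,2,1,1,2,0,0,1,0]
Step 4: insert m at [1, 8, 9, 11, 13] -> counters=[0,2,2,1,1,1,2,2,2,2,2,1,0,2,0]
Step 5: insert yd at [3, 4, 6, 7, 9] -> counters=[0,2,2,2,2,1,3,3,2,3,2,1,0,2,0]
Step 6: insert v at [5, 6, 7, 9, 11] -> counters=[0,2,2,2,2,2,4,4,2,4,2,2,0,2,0]
Step 7: insert bzx at [0, 5, 8, 9, 12] -> counters=[1,2,2,2,2,3,4,4,3,5,2,2,1,2,0]
Step 8: insert h at [0, 1, 8, 13, 14] -> counters=[2,3,2,2,2,3,4,4,4,5,2,2,1,3,1]
Step 9: delete v at [5, 6, 7, 9, 11] -> counters=[2,3,2,2,2,2,3,3,4,4,2,1,1,3,1]
Step 10: insert bzx at [0, 5, 8, 9, 12] -> counters=[3,3,2,2,2,3,3,3,5,5,2,1,2,3,1]
Step 11: insert z at [1, 2, 4, 6, 13] -> counters=[3,4,3,2,3,3,4,3,5,5,2,1,2,4,1]
Step 12: delete w at [2, 5, 7, 8, 10] -> counters=[3,4,2,2,3,2,4,2,4,5,1,1,2,4,1]
Step 13: delete m at [1, 8, 9, 11, 13] -> counters=[3,3,2,2,3,2,4,2,3,4,1,0,2,3,1]
Step 14: insert m at [1, 8, 9, 11, 13] -> counters=[3,4,2,2,3,2,4,2,4,5,1,1,2,4,1]
Query yd: check counters[3]=2 counters[4]=3 counters[6]=4 counters[7]=2 counters[9]=5 -> maybe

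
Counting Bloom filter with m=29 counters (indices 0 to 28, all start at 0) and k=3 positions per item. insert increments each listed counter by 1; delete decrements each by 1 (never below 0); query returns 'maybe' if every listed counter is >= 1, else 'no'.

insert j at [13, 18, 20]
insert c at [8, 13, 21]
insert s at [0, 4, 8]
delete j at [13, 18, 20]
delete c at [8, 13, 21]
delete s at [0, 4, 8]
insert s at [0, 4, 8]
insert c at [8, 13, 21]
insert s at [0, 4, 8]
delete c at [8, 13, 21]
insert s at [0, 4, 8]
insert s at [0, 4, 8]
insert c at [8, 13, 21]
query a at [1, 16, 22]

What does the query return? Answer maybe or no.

Step 1: insert j at [13, 18, 20] -> counters=[0,0,0,0,0,0,0,0,0,0,0,0,0,1,0,0,0,0,1,0,1,0,0,0,0,0,0,0,0]
Step 2: insert c at [8, 13, 21] -> counters=[0,0,0,0,0,0,0,0,1,0,0,0,0,2,0,0,0,0,1,0,1,1,0,0,0,0,0,0,0]
Step 3: insert s at [0, 4, 8] -> counters=[1,0,0,0,1,0,0,0,2,0,0,0,0,2,0,0,0,0,1,0,1,1,0,0,0,0,0,0,0]
Step 4: delete j at [13, 18, 20] -> counters=[1,0,0,0,1,0,0,0,2,0,0,0,0,1,0,0,0,0,0,0,0,1,0,0,0,0,0,0,0]
Step 5: delete c at [8, 13, 21] -> counters=[1,0,0,0,1,0,0,0,1,0,0,0,0,0,0,0,0,0,0,0,0,0,0,0,0,0,0,0,0]
Step 6: delete s at [0, 4, 8] -> counters=[0,0,0,0,0,0,0,0,0,0,0,0,0,0,0,0,0,0,0,0,0,0,0,0,0,0,0,0,0]
Step 7: insert s at [0, 4, 8] -> counters=[1,0,0,0,1,0,0,0,1,0,0,0,0,0,0,0,0,0,0,0,0,0,0,0,0,0,0,0,0]
Step 8: insert c at [8, 13, 21] -> counters=[1,0,0,0,1,0,0,0,2,0,0,0,0,1,0,0,0,0,0,0,0,1,0,0,0,0,0,0,0]
Step 9: insert s at [0, 4, 8] -> counters=[2,0,0,0,2,0,0,0,3,0,0,0,0,1,0,0,0,0,0,0,0,1,0,0,0,0,0,0,0]
Step 10: delete c at [8, 13, 21] -> counters=[2,0,0,0,2,0,0,0,2,0,0,0,0,0,0,0,0,0,0,0,0,0,0,0,0,0,0,0,0]
Step 11: insert s at [0, 4, 8] -> counters=[3,0,0,0,3,0,0,0,3,0,0,0,0,0,0,0,0,0,0,0,0,0,0,0,0,0,0,0,0]
Step 12: insert s at [0, 4, 8] -> counters=[4,0,0,0,4,0,0,0,4,0,0,0,0,0,0,0,0,0,0,0,0,0,0,0,0,0,0,0,0]
Step 13: insert c at [8, 13, 21] -> counters=[4,0,0,0,4,0,0,0,5,0,0,0,0,1,0,0,0,0,0,0,0,1,0,0,0,0,0,0,0]
Query a: check counters[1]=0 counters[16]=0 counters[22]=0 -> no

Answer: no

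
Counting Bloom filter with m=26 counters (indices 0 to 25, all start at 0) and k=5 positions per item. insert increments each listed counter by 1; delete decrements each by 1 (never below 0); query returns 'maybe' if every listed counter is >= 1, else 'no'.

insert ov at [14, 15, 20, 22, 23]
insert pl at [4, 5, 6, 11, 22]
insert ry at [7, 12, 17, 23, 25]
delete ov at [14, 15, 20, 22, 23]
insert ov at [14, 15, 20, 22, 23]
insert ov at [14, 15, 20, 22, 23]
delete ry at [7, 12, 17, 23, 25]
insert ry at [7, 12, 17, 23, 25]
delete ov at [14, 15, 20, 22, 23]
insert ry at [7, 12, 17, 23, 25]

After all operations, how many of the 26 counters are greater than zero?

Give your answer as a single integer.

Answer: 13

Derivation:
Step 1: insert ov at [14, 15, 20, 22, 23] -> counters=[0,0,0,0,0,0,0,0,0,0,0,0,0,0,1,1,0,0,0,0,1,0,1,1,0,0]
Step 2: insert pl at [4, 5, 6, 11, 22] -> counters=[0,0,0,0,1,1,1,0,0,0,0,1,0,0,1,1,0,0,0,0,1,0,2,1,0,0]
Step 3: insert ry at [7, 12, 17, 23, 25] -> counters=[0,0,0,0,1,1,1,1,0,0,0,1,1,0,1,1,0,1,0,0,1,0,2,2,0,1]
Step 4: delete ov at [14, 15, 20, 22, 23] -> counters=[0,0,0,0,1,1,1,1,0,0,0,1,1,0,0,0,0,1,0,0,0,0,1,1,0,1]
Step 5: insert ov at [14, 15, 20, 22, 23] -> counters=[0,0,0,0,1,1,1,1,0,0,0,1,1,0,1,1,0,1,0,0,1,0,2,2,0,1]
Step 6: insert ov at [14, 15, 20, 22, 23] -> counters=[0,0,0,0,1,1,1,1,0,0,0,1,1,0,2,2,0,1,0,0,2,0,3,3,0,1]
Step 7: delete ry at [7, 12, 17, 23, 25] -> counters=[0,0,0,0,1,1,1,0,0,0,0,1,0,0,2,2,0,0,0,0,2,0,3,2,0,0]
Step 8: insert ry at [7, 12, 17, 23, 25] -> counters=[0,0,0,0,1,1,1,1,0,0,0,1,1,0,2,2,0,1,0,0,2,0,3,3,0,1]
Step 9: delete ov at [14, 15, 20, 22, 23] -> counters=[0,0,0,0,1,1,1,1,0,0,0,1,1,0,1,1,0,1,0,0,1,0,2,2,0,1]
Step 10: insert ry at [7, 12, 17, 23, 25] -> counters=[0,0,0,0,1,1,1,2,0,0,0,1,2,0,1,1,0,2,0,0,1,0,2,3,0,2]
Final counters=[0,0,0,0,1,1,1,2,0,0,0,1,2,0,1,1,0,2,0,0,1,0,2,3,0,2] -> 13 nonzero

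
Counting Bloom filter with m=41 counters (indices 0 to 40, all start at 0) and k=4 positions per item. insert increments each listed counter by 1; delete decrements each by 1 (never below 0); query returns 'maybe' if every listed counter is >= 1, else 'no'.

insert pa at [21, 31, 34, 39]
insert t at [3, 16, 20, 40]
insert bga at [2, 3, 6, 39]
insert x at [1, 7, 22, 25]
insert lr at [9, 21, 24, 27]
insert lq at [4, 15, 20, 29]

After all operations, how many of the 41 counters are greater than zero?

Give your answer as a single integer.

Answer: 20

Derivation:
Step 1: insert pa at [21, 31, 34, 39] -> counters=[0,0,0,0,0,0,0,0,0,0,0,0,0,0,0,0,0,0,0,0,0,1,0,0,0,0,0,0,0,0,0,1,0,0,1,0,0,0,0,1,0]
Step 2: insert t at [3, 16, 20, 40] -> counters=[0,0,0,1,0,0,0,0,0,0,0,0,0,0,0,0,1,0,0,0,1,1,0,0,0,0,0,0,0,0,0,1,0,0,1,0,0,0,0,1,1]
Step 3: insert bga at [2, 3, 6, 39] -> counters=[0,0,1,2,0,0,1,0,0,0,0,0,0,0,0,0,1,0,0,0,1,1,0,0,0,0,0,0,0,0,0,1,0,0,1,0,0,0,0,2,1]
Step 4: insert x at [1, 7, 22, 25] -> counters=[0,1,1,2,0,0,1,1,0,0,0,0,0,0,0,0,1,0,0,0,1,1,1,0,0,1,0,0,0,0,0,1,0,0,1,0,0,0,0,2,1]
Step 5: insert lr at [9, 21, 24, 27] -> counters=[0,1,1,2,0,0,1,1,0,1,0,0,0,0,0,0,1,0,0,0,1,2,1,0,1,1,0,1,0,0,0,1,0,0,1,0,0,0,0,2,1]
Step 6: insert lq at [4, 15, 20, 29] -> counters=[0,1,1,2,1,0,1,1,0,1,0,0,0,0,0,1,1,0,0,0,2,2,1,0,1,1,0,1,0,1,0,1,0,0,1,0,0,0,0,2,1]
Final counters=[0,1,1,2,1,0,1,1,0,1,0,0,0,0,0,1,1,0,0,0,2,2,1,0,1,1,0,1,0,1,0,1,0,0,1,0,0,0,0,2,1] -> 20 nonzero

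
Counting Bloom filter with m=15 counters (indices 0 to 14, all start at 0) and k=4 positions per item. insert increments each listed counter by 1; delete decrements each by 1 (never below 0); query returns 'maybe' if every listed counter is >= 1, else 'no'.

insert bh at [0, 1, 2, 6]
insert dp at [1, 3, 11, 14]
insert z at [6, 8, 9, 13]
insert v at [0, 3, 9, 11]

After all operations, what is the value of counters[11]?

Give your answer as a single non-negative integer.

Step 1: insert bh at [0, 1, 2, 6] -> counters=[1,1,1,0,0,0,1,0,0,0,0,0,0,0,0]
Step 2: insert dp at [1, 3, 11, 14] -> counters=[1,2,1,1,0,0,1,0,0,0,0,1,0,0,1]
Step 3: insert z at [6, 8, 9, 13] -> counters=[1,2,1,1,0,0,2,0,1,1,0,1,0,1,1]
Step 4: insert v at [0, 3, 9, 11] -> counters=[2,2,1,2,0,0,2,0,1,2,0,2,0,1,1]
Final counters=[2,2,1,2,0,0,2,0,1,2,0,2,0,1,1] -> counters[11]=2

Answer: 2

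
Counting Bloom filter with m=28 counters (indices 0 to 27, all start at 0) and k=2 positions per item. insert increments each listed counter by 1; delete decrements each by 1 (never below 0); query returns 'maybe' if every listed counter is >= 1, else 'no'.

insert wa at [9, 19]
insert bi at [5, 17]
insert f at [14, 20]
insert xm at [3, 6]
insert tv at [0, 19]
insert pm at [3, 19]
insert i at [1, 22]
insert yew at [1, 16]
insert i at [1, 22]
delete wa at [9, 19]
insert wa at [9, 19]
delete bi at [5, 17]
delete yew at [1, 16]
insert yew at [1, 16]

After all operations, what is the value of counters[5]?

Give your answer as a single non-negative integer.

Step 1: insert wa at [9, 19] -> counters=[0,0,0,0,0,0,0,0,0,1,0,0,0,0,0,0,0,0,0,1,0,0,0,0,0,0,0,0]
Step 2: insert bi at [5, 17] -> counters=[0,0,0,0,0,1,0,0,0,1,0,0,0,0,0,0,0,1,0,1,0,0,0,0,0,0,0,0]
Step 3: insert f at [14, 20] -> counters=[0,0,0,0,0,1,0,0,0,1,0,0,0,0,1,0,0,1,0,1,1,0,0,0,0,0,0,0]
Step 4: insert xm at [3, 6] -> counters=[0,0,0,1,0,1,1,0,0,1,0,0,0,0,1,0,0,1,0,1,1,0,0,0,0,0,0,0]
Step 5: insert tv at [0, 19] -> counters=[1,0,0,1,0,1,1,0,0,1,0,0,0,0,1,0,0,1,0,2,1,0,0,0,0,0,0,0]
Step 6: insert pm at [3, 19] -> counters=[1,0,0,2,0,1,1,0,0,1,0,0,0,0,1,0,0,1,0,3,1,0,0,0,0,0,0,0]
Step 7: insert i at [1, 22] -> counters=[1,1,0,2,0,1,1,0,0,1,0,0,0,0,1,0,0,1,0,3,1,0,1,0,0,0,0,0]
Step 8: insert yew at [1, 16] -> counters=[1,2,0,2,0,1,1,0,0,1,0,0,0,0,1,0,1,1,0,3,1,0,1,0,0,0,0,0]
Step 9: insert i at [1, 22] -> counters=[1,3,0,2,0,1,1,0,0,1,0,0,0,0,1,0,1,1,0,3,1,0,2,0,0,0,0,0]
Step 10: delete wa at [9, 19] -> counters=[1,3,0,2,0,1,1,0,0,0,0,0,0,0,1,0,1,1,0,2,1,0,2,0,0,0,0,0]
Step 11: insert wa at [9, 19] -> counters=[1,3,0,2,0,1,1,0,0,1,0,0,0,0,1,0,1,1,0,3,1,0,2,0,0,0,0,0]
Step 12: delete bi at [5, 17] -> counters=[1,3,0,2,0,0,1,0,0,1,0,0,0,0,1,0,1,0,0,3,1,0,2,0,0,0,0,0]
Step 13: delete yew at [1, 16] -> counters=[1,2,0,2,0,0,1,0,0,1,0,0,0,0,1,0,0,0,0,3,1,0,2,0,0,0,0,0]
Step 14: insert yew at [1, 16] -> counters=[1,3,0,2,0,0,1,0,0,1,0,0,0,0,1,0,1,0,0,3,1,0,2,0,0,0,0,0]
Final counters=[1,3,0,2,0,0,1,0,0,1,0,0,0,0,1,0,1,0,0,3,1,0,2,0,0,0,0,0] -> counters[5]=0

Answer: 0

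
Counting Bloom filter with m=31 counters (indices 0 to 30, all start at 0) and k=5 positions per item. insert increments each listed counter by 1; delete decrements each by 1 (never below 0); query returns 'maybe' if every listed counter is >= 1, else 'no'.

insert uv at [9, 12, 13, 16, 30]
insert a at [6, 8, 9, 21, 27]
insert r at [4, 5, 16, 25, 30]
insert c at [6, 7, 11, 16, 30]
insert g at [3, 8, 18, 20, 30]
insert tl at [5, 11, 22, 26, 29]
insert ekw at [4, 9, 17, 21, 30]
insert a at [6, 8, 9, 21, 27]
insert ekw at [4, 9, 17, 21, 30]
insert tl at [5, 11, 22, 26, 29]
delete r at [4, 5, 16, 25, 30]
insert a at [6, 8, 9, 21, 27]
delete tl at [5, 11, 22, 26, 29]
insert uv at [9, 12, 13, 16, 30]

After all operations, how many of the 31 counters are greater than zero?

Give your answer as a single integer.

Answer: 20

Derivation:
Step 1: insert uv at [9, 12, 13, 16, 30] -> counters=[0,0,0,0,0,0,0,0,0,1,0,0,1,1,0,0,1,0,0,0,0,0,0,0,0,0,0,0,0,0,1]
Step 2: insert a at [6, 8, 9, 21, 27] -> counters=[0,0,0,0,0,0,1,0,1,2,0,0,1,1,0,0,1,0,0,0,0,1,0,0,0,0,0,1,0,0,1]
Step 3: insert r at [4, 5, 16, 25, 30] -> counters=[0,0,0,0,1,1,1,0,1,2,0,0,1,1,0,0,2,0,0,0,0,1,0,0,0,1,0,1,0,0,2]
Step 4: insert c at [6, 7, 11, 16, 30] -> counters=[0,0,0,0,1,1,2,1,1,2,0,1,1,1,0,0,3,0,0,0,0,1,0,0,0,1,0,1,0,0,3]
Step 5: insert g at [3, 8, 18, 20, 30] -> counters=[0,0,0,1,1,1,2,1,2,2,0,1,1,1,0,0,3,0,1,0,1,1,0,0,0,1,0,1,0,0,4]
Step 6: insert tl at [5, 11, 22, 26, 29] -> counters=[0,0,0,1,1,2,2,1,2,2,0,2,1,1,0,0,3,0,1,0,1,1,1,0,0,1,1,1,0,1,4]
Step 7: insert ekw at [4, 9, 17, 21, 30] -> counters=[0,0,0,1,2,2,2,1,2,3,0,2,1,1,0,0,3,1,1,0,1,2,1,0,0,1,1,1,0,1,5]
Step 8: insert a at [6, 8, 9, 21, 27] -> counters=[0,0,0,1,2,2,3,1,3,4,0,2,1,1,0,0,3,1,1,0,1,3,1,0,0,1,1,2,0,1,5]
Step 9: insert ekw at [4, 9, 17, 21, 30] -> counters=[0,0,0,1,3,2,3,1,3,5,0,2,1,1,0,0,3,2,1,0,1,4,1,0,0,1,1,2,0,1,6]
Step 10: insert tl at [5, 11, 22, 26, 29] -> counters=[0,0,0,1,3,3,3,1,3,5,0,3,1,1,0,0,3,2,1,0,1,4,2,0,0,1,2,2,0,2,6]
Step 11: delete r at [4, 5, 16, 25, 30] -> counters=[0,0,0,1,2,2,3,1,3,5,0,3,1,1,0,0,2,2,1,0,1,4,2,0,0,0,2,2,0,2,5]
Step 12: insert a at [6, 8, 9, 21, 27] -> counters=[0,0,0,1,2,2,4,1,4,6,0,3,1,1,0,0,2,2,1,0,1,5,2,0,0,0,2,3,0,2,5]
Step 13: delete tl at [5, 11, 22, 26, 29] -> counters=[0,0,0,1,2,1,4,1,4,6,0,2,1,1,0,0,2,2,1,0,1,5,1,0,0,0,1,3,0,1,5]
Step 14: insert uv at [9, 12, 13, 16, 30] -> counters=[0,0,0,1,2,1,4,1,4,7,0,2,2,2,0,0,3,2,1,0,1,5,1,0,0,0,1,3,0,1,6]
Final counters=[0,0,0,1,2,1,4,1,4,7,0,2,2,2,0,0,3,2,1,0,1,5,1,0,0,0,1,3,0,1,6] -> 20 nonzero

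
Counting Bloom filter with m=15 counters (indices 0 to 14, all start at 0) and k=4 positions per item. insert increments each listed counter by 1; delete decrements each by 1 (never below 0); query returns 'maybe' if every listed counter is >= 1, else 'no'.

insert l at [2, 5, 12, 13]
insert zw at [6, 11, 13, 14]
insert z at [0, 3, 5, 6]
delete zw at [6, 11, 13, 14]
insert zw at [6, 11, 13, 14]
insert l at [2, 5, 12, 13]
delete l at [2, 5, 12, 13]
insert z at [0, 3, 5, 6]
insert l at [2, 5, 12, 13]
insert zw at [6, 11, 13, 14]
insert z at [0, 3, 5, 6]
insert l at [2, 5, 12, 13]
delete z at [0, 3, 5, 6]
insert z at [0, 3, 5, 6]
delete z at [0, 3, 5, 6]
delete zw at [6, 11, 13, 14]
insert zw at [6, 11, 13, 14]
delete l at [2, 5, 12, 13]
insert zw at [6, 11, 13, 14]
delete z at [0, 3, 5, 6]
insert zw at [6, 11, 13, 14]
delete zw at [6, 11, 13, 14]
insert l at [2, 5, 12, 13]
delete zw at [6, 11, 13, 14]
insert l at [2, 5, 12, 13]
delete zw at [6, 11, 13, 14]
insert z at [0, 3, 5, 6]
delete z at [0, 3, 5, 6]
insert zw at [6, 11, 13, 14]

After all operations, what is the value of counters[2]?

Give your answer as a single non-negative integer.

Answer: 4

Derivation:
Step 1: insert l at [2, 5, 12, 13] -> counters=[0,0,1,0,0,1,0,0,0,0,0,0,1,1,0]
Step 2: insert zw at [6, 11, 13, 14] -> counters=[0,0,1,0,0,1,1,0,0,0,0,1,1,2,1]
Step 3: insert z at [0, 3, 5, 6] -> counters=[1,0,1,1,0,2,2,0,0,0,0,1,1,2,1]
Step 4: delete zw at [6, 11, 13, 14] -> counters=[1,0,1,1,0,2,1,0,0,0,0,0,1,1,0]
Step 5: insert zw at [6, 11, 13, 14] -> counters=[1,0,1,1,0,2,2,0,0,0,0,1,1,2,1]
Step 6: insert l at [2, 5, 12, 13] -> counters=[1,0,2,1,0,3,2,0,0,0,0,1,2,3,1]
Step 7: delete l at [2, 5, 12, 13] -> counters=[1,0,1,1,0,2,2,0,0,0,0,1,1,2,1]
Step 8: insert z at [0, 3, 5, 6] -> counters=[2,0,1,2,0,3,3,0,0,0,0,1,1,2,1]
Step 9: insert l at [2, 5, 12, 13] -> counters=[2,0,2,2,0,4,3,0,0,0,0,1,2,3,1]
Step 10: insert zw at [6, 11, 13, 14] -> counters=[2,0,2,2,0,4,4,0,0,0,0,2,2,4,2]
Step 11: insert z at [0, 3, 5, 6] -> counters=[3,0,2,3,0,5,5,0,0,0,0,2,2,4,2]
Step 12: insert l at [2, 5, 12, 13] -> counters=[3,0,3,3,0,6,5,0,0,0,0,2,3,5,2]
Step 13: delete z at [0, 3, 5, 6] -> counters=[2,0,3,2,0,5,4,0,0,0,0,2,3,5,2]
Step 14: insert z at [0, 3, 5, 6] -> counters=[3,0,3,3,0,6,5,0,0,0,0,2,3,5,2]
Step 15: delete z at [0, 3, 5, 6] -> counters=[2,0,3,2,0,5,4,0,0,0,0,2,3,5,2]
Step 16: delete zw at [6, 11, 13, 14] -> counters=[2,0,3,2,0,5,3,0,0,0,0,1,3,4,1]
Step 17: insert zw at [6, 11, 13, 14] -> counters=[2,0,3,2,0,5,4,0,0,0,0,2,3,5,2]
Step 18: delete l at [2, 5, 12, 13] -> counters=[2,0,2,2,0,4,4,0,0,0,0,2,2,4,2]
Step 19: insert zw at [6, 11, 13, 14] -> counters=[2,0,2,2,0,4,5,0,0,0,0,3,2,5,3]
Step 20: delete z at [0, 3, 5, 6] -> counters=[1,0,2,1,0,3,4,0,0,0,0,3,2,5,3]
Step 21: insert zw at [6, 11, 13, 14] -> counters=[1,0,2,1,0,3,5,0,0,0,0,4,2,6,4]
Step 22: delete zw at [6, 11, 13, 14] -> counters=[1,0,2,1,0,3,4,0,0,0,0,3,2,5,3]
Step 23: insert l at [2, 5, 12, 13] -> counters=[1,0,3,1,0,4,4,0,0,0,0,3,3,6,3]
Step 24: delete zw at [6, 11, 13, 14] -> counters=[1,0,3,1,0,4,3,0,0,0,0,2,3,5,2]
Step 25: insert l at [2, 5, 12, 13] -> counters=[1,0,4,1,0,5,3,0,0,0,0,2,4,6,2]
Step 26: delete zw at [6, 11, 13, 14] -> counters=[1,0,4,1,0,5,2,0,0,0,0,1,4,5,1]
Step 27: insert z at [0, 3, 5, 6] -> counters=[2,0,4,2,0,6,3,0,0,0,0,1,4,5,1]
Step 28: delete z at [0, 3, 5, 6] -> counters=[1,0,4,1,0,5,2,0,0,0,0,1,4,5,1]
Step 29: insert zw at [6, 11, 13, 14] -> counters=[1,0,4,1,0,5,3,0,0,0,0,2,4,6,2]
Final counters=[1,0,4,1,0,5,3,0,0,0,0,2,4,6,2] -> counters[2]=4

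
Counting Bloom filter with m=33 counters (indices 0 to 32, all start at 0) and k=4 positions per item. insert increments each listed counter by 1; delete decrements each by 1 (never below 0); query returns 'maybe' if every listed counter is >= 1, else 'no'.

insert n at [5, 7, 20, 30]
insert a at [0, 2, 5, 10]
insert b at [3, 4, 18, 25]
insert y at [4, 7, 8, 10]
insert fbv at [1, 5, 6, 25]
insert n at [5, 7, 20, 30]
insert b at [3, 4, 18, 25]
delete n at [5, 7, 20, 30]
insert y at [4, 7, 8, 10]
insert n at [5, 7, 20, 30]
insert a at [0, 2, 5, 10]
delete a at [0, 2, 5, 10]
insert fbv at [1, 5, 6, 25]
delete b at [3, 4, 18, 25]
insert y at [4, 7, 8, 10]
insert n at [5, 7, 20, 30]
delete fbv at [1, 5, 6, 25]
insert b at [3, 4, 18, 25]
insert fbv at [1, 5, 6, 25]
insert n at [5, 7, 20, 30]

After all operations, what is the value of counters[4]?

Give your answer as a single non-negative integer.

Answer: 5

Derivation:
Step 1: insert n at [5, 7, 20, 30] -> counters=[0,0,0,0,0,1,0,1,0,0,0,0,0,0,0,0,0,0,0,0,1,0,0,0,0,0,0,0,0,0,1,0,0]
Step 2: insert a at [0, 2, 5, 10] -> counters=[1,0,1,0,0,2,0,1,0,0,1,0,0,0,0,0,0,0,0,0,1,0,0,0,0,0,0,0,0,0,1,0,0]
Step 3: insert b at [3, 4, 18, 25] -> counters=[1,0,1,1,1,2,0,1,0,0,1,0,0,0,0,0,0,0,1,0,1,0,0,0,0,1,0,0,0,0,1,0,0]
Step 4: insert y at [4, 7, 8, 10] -> counters=[1,0,1,1,2,2,0,2,1,0,2,0,0,0,0,0,0,0,1,0,1,0,0,0,0,1,0,0,0,0,1,0,0]
Step 5: insert fbv at [1, 5, 6, 25] -> counters=[1,1,1,1,2,3,1,2,1,0,2,0,0,0,0,0,0,0,1,0,1,0,0,0,0,2,0,0,0,0,1,0,0]
Step 6: insert n at [5, 7, 20, 30] -> counters=[1,1,1,1,2,4,1,3,1,0,2,0,0,0,0,0,0,0,1,0,2,0,0,0,0,2,0,0,0,0,2,0,0]
Step 7: insert b at [3, 4, 18, 25] -> counters=[1,1,1,2,3,4,1,3,1,0,2,0,0,0,0,0,0,0,2,0,2,0,0,0,0,3,0,0,0,0,2,0,0]
Step 8: delete n at [5, 7, 20, 30] -> counters=[1,1,1,2,3,3,1,2,1,0,2,0,0,0,0,0,0,0,2,0,1,0,0,0,0,3,0,0,0,0,1,0,0]
Step 9: insert y at [4, 7, 8, 10] -> counters=[1,1,1,2,4,3,1,3,2,0,3,0,0,0,0,0,0,0,2,0,1,0,0,0,0,3,0,0,0,0,1,0,0]
Step 10: insert n at [5, 7, 20, 30] -> counters=[1,1,1,2,4,4,1,4,2,0,3,0,0,0,0,0,0,0,2,0,2,0,0,0,0,3,0,0,0,0,2,0,0]
Step 11: insert a at [0, 2, 5, 10] -> counters=[2,1,2,2,4,5,1,4,2,0,4,0,0,0,0,0,0,0,2,0,2,0,0,0,0,3,0,0,0,0,2,0,0]
Step 12: delete a at [0, 2, 5, 10] -> counters=[1,1,1,2,4,4,1,4,2,0,3,0,0,0,0,0,0,0,2,0,2,0,0,0,0,3,0,0,0,0,2,0,0]
Step 13: insert fbv at [1, 5, 6, 25] -> counters=[1,2,1,2,4,5,2,4,2,0,3,0,0,0,0,0,0,0,2,0,2,0,0,0,0,4,0,0,0,0,2,0,0]
Step 14: delete b at [3, 4, 18, 25] -> counters=[1,2,1,1,3,5,2,4,2,0,3,0,0,0,0,0,0,0,1,0,2,0,0,0,0,3,0,0,0,0,2,0,0]
Step 15: insert y at [4, 7, 8, 10] -> counters=[1,2,1,1,4,5,2,5,3,0,4,0,0,0,0,0,0,0,1,0,2,0,0,0,0,3,0,0,0,0,2,0,0]
Step 16: insert n at [5, 7, 20, 30] -> counters=[1,2,1,1,4,6,2,6,3,0,4,0,0,0,0,0,0,0,1,0,3,0,0,0,0,3,0,0,0,0,3,0,0]
Step 17: delete fbv at [1, 5, 6, 25] -> counters=[1,1,1,1,4,5,1,6,3,0,4,0,0,0,0,0,0,0,1,0,3,0,0,0,0,2,0,0,0,0,3,0,0]
Step 18: insert b at [3, 4, 18, 25] -> counters=[1,1,1,2,5,5,1,6,3,0,4,0,0,0,0,0,0,0,2,0,3,0,0,0,0,3,0,0,0,0,3,0,0]
Step 19: insert fbv at [1, 5, 6, 25] -> counters=[1,2,1,2,5,6,2,6,3,0,4,0,0,0,0,0,0,0,2,0,3,0,0,0,0,4,0,0,0,0,3,0,0]
Step 20: insert n at [5, 7, 20, 30] -> counters=[1,2,1,2,5,7,2,7,3,0,4,0,0,0,0,0,0,0,2,0,4,0,0,0,0,4,0,0,0,0,4,0,0]
Final counters=[1,2,1,2,5,7,2,7,3,0,4,0,0,0,0,0,0,0,2,0,4,0,0,0,0,4,0,0,0,0,4,0,0] -> counters[4]=5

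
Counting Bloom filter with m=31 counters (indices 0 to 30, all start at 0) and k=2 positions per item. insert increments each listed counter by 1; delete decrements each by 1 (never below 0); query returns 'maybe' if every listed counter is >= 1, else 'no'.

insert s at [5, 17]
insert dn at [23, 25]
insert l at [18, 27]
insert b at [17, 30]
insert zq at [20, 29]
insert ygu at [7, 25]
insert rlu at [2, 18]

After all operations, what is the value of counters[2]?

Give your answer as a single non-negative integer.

Answer: 1

Derivation:
Step 1: insert s at [5, 17] -> counters=[0,0,0,0,0,1,0,0,0,0,0,0,0,0,0,0,0,1,0,0,0,0,0,0,0,0,0,0,0,0,0]
Step 2: insert dn at [23, 25] -> counters=[0,0,0,0,0,1,0,0,0,0,0,0,0,0,0,0,0,1,0,0,0,0,0,1,0,1,0,0,0,0,0]
Step 3: insert l at [18, 27] -> counters=[0,0,0,0,0,1,0,0,0,0,0,0,0,0,0,0,0,1,1,0,0,0,0,1,0,1,0,1,0,0,0]
Step 4: insert b at [17, 30] -> counters=[0,0,0,0,0,1,0,0,0,0,0,0,0,0,0,0,0,2,1,0,0,0,0,1,0,1,0,1,0,0,1]
Step 5: insert zq at [20, 29] -> counters=[0,0,0,0,0,1,0,0,0,0,0,0,0,0,0,0,0,2,1,0,1,0,0,1,0,1,0,1,0,1,1]
Step 6: insert ygu at [7, 25] -> counters=[0,0,0,0,0,1,0,1,0,0,0,0,0,0,0,0,0,2,1,0,1,0,0,1,0,2,0,1,0,1,1]
Step 7: insert rlu at [2, 18] -> counters=[0,0,1,0,0,1,0,1,0,0,0,0,0,0,0,0,0,2,2,0,1,0,0,1,0,2,0,1,0,1,1]
Final counters=[0,0,1,0,0,1,0,1,0,0,0,0,0,0,0,0,0,2,2,0,1,0,0,1,0,2,0,1,0,1,1] -> counters[2]=1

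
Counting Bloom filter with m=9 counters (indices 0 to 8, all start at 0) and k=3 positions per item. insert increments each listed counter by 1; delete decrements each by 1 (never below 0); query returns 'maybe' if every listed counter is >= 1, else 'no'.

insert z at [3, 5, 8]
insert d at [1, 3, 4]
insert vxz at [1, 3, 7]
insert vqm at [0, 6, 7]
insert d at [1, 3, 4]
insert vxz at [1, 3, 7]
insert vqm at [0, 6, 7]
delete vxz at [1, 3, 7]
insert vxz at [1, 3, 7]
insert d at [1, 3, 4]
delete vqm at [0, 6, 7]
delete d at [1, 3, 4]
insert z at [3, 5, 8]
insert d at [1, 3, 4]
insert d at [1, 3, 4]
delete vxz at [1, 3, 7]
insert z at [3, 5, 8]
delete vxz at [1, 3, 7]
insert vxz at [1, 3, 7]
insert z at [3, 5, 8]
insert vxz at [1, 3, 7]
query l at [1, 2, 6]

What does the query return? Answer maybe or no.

Answer: no

Derivation:
Step 1: insert z at [3, 5, 8] -> counters=[0,0,0,1,0,1,0,0,1]
Step 2: insert d at [1, 3, 4] -> counters=[0,1,0,2,1,1,0,0,1]
Step 3: insert vxz at [1, 3, 7] -> counters=[0,2,0,3,1,1,0,1,1]
Step 4: insert vqm at [0, 6, 7] -> counters=[1,2,0,3,1,1,1,2,1]
Step 5: insert d at [1, 3, 4] -> counters=[1,3,0,4,2,1,1,2,1]
Step 6: insert vxz at [1, 3, 7] -> counters=[1,4,0,5,2,1,1,3,1]
Step 7: insert vqm at [0, 6, 7] -> counters=[2,4,0,5,2,1,2,4,1]
Step 8: delete vxz at [1, 3, 7] -> counters=[2,3,0,4,2,1,2,3,1]
Step 9: insert vxz at [1, 3, 7] -> counters=[2,4,0,5,2,1,2,4,1]
Step 10: insert d at [1, 3, 4] -> counters=[2,5,0,6,3,1,2,4,1]
Step 11: delete vqm at [0, 6, 7] -> counters=[1,5,0,6,3,1,1,3,1]
Step 12: delete d at [1, 3, 4] -> counters=[1,4,0,5,2,1,1,3,1]
Step 13: insert z at [3, 5, 8] -> counters=[1,4,0,6,2,2,1,3,2]
Step 14: insert d at [1, 3, 4] -> counters=[1,5,0,7,3,2,1,3,2]
Step 15: insert d at [1, 3, 4] -> counters=[1,6,0,8,4,2,1,3,2]
Step 16: delete vxz at [1, 3, 7] -> counters=[1,5,0,7,4,2,1,2,2]
Step 17: insert z at [3, 5, 8] -> counters=[1,5,0,8,4,3,1,2,3]
Step 18: delete vxz at [1, 3, 7] -> counters=[1,4,0,7,4,3,1,1,3]
Step 19: insert vxz at [1, 3, 7] -> counters=[1,5,0,8,4,3,1,2,3]
Step 20: insert z at [3, 5, 8] -> counters=[1,5,0,9,4,4,1,2,4]
Step 21: insert vxz at [1, 3, 7] -> counters=[1,6,0,10,4,4,1,3,4]
Query l: check counters[1]=6 counters[2]=0 counters[6]=1 -> no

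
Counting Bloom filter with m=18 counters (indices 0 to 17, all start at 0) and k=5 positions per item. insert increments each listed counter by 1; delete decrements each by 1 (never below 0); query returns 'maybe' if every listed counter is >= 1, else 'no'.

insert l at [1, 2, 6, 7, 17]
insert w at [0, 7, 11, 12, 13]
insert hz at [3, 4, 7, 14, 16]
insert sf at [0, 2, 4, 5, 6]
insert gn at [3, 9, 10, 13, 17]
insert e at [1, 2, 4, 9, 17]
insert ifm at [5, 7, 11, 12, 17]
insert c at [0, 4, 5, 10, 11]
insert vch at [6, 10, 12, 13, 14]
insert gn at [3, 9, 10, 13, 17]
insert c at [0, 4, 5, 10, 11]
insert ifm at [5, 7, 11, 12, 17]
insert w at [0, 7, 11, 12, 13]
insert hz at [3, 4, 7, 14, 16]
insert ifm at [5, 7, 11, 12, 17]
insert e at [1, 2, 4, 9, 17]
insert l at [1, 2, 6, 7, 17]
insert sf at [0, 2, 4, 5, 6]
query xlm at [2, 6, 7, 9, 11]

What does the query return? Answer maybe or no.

Step 1: insert l at [1, 2, 6, 7, 17] -> counters=[0,1,1,0,0,0,1,1,0,0,0,0,0,0,0,0,0,1]
Step 2: insert w at [0, 7, 11, 12, 13] -> counters=[1,1,1,0,0,0,1,2,0,0,0,1,1,1,0,0,0,1]
Step 3: insert hz at [3, 4, 7, 14, 16] -> counters=[1,1,1,1,1,0,1,3,0,0,0,1,1,1,1,0,1,1]
Step 4: insert sf at [0, 2, 4, 5, 6] -> counters=[2,1,2,1,2,1,2,3,0,0,0,1,1,1,1,0,1,1]
Step 5: insert gn at [3, 9, 10, 13, 17] -> counters=[2,1,2,2,2,1,2,3,0,1,1,1,1,2,1,0,1,2]
Step 6: insert e at [1, 2, 4, 9, 17] -> counters=[2,2,3,2,3,1,2,3,0,2,1,1,1,2,1,0,1,3]
Step 7: insert ifm at [5, 7, 11, 12, 17] -> counters=[2,2,3,2,3,2,2,4,0,2,1,2,2,2,1,0,1,4]
Step 8: insert c at [0, 4, 5, 10, 11] -> counters=[3,2,3,2,4,3,2,4,0,2,2,3,2,2,1,0,1,4]
Step 9: insert vch at [6, 10, 12, 13, 14] -> counters=[3,2,3,2,4,3,3,4,0,2,3,3,3,3,2,0,1,4]
Step 10: insert gn at [3, 9, 10, 13, 17] -> counters=[3,2,3,3,4,3,3,4,0,3,4,3,3,4,2,0,1,5]
Step 11: insert c at [0, 4, 5, 10, 11] -> counters=[4,2,3,3,5,4,3,4,0,3,5,4,3,4,2,0,1,5]
Step 12: insert ifm at [5, 7, 11, 12, 17] -> counters=[4,2,3,3,5,5,3,5,0,3,5,5,4,4,2,0,1,6]
Step 13: insert w at [0, 7, 11, 12, 13] -> counters=[5,2,3,3,5,5,3,6,0,3,5,6,5,5,2,0,1,6]
Step 14: insert hz at [3, 4, 7, 14, 16] -> counters=[5,2,3,4,6,5,3,7,0,3,5,6,5,5,3,0,2,6]
Step 15: insert ifm at [5, 7, 11, 12, 17] -> counters=[5,2,3,4,6,6,3,8,0,3,5,7,6,5,3,0,2,7]
Step 16: insert e at [1, 2, 4, 9, 17] -> counters=[5,3,4,4,7,6,3,8,0,4,5,7,6,5,3,0,2,8]
Step 17: insert l at [1, 2, 6, 7, 17] -> counters=[5,4,5,4,7,6,4,9,0,4,5,7,6,5,3,0,2,9]
Step 18: insert sf at [0, 2, 4, 5, 6] -> counters=[6,4,6,4,8,7,5,9,0,4,5,7,6,5,3,0,2,9]
Query xlm: check counters[2]=6 counters[6]=5 counters[7]=9 counters[9]=4 counters[11]=7 -> maybe

Answer: maybe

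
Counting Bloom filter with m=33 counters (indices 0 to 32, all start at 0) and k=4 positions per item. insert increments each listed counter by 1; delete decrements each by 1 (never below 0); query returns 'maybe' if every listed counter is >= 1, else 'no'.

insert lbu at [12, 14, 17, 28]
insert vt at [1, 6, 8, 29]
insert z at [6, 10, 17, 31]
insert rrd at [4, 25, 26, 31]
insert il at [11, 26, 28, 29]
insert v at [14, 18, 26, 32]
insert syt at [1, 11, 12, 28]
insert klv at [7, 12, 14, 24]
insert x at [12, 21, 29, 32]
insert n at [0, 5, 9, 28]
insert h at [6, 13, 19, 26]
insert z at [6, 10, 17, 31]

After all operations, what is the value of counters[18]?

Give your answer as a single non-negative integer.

Step 1: insert lbu at [12, 14, 17, 28] -> counters=[0,0,0,0,0,0,0,0,0,0,0,0,1,0,1,0,0,1,0,0,0,0,0,0,0,0,0,0,1,0,0,0,0]
Step 2: insert vt at [1, 6, 8, 29] -> counters=[0,1,0,0,0,0,1,0,1,0,0,0,1,0,1,0,0,1,0,0,0,0,0,0,0,0,0,0,1,1,0,0,0]
Step 3: insert z at [6, 10, 17, 31] -> counters=[0,1,0,0,0,0,2,0,1,0,1,0,1,0,1,0,0,2,0,0,0,0,0,0,0,0,0,0,1,1,0,1,0]
Step 4: insert rrd at [4, 25, 26, 31] -> counters=[0,1,0,0,1,0,2,0,1,0,1,0,1,0,1,0,0,2,0,0,0,0,0,0,0,1,1,0,1,1,0,2,0]
Step 5: insert il at [11, 26, 28, 29] -> counters=[0,1,0,0,1,0,2,0,1,0,1,1,1,0,1,0,0,2,0,0,0,0,0,0,0,1,2,0,2,2,0,2,0]
Step 6: insert v at [14, 18, 26, 32] -> counters=[0,1,0,0,1,0,2,0,1,0,1,1,1,0,2,0,0,2,1,0,0,0,0,0,0,1,3,0,2,2,0,2,1]
Step 7: insert syt at [1, 11, 12, 28] -> counters=[0,2,0,0,1,0,2,0,1,0,1,2,2,0,2,0,0,2,1,0,0,0,0,0,0,1,3,0,3,2,0,2,1]
Step 8: insert klv at [7, 12, 14, 24] -> counters=[0,2,0,0,1,0,2,1,1,0,1,2,3,0,3,0,0,2,1,0,0,0,0,0,1,1,3,0,3,2,0,2,1]
Step 9: insert x at [12, 21, 29, 32] -> counters=[0,2,0,0,1,0,2,1,1,0,1,2,4,0,3,0,0,2,1,0,0,1,0,0,1,1,3,0,3,3,0,2,2]
Step 10: insert n at [0, 5, 9, 28] -> counters=[1,2,0,0,1,1,2,1,1,1,1,2,4,0,3,0,0,2,1,0,0,1,0,0,1,1,3,0,4,3,0,2,2]
Step 11: insert h at [6, 13, 19, 26] -> counters=[1,2,0,0,1,1,3,1,1,1,1,2,4,1,3,0,0,2,1,1,0,1,0,0,1,1,4,0,4,3,0,2,2]
Step 12: insert z at [6, 10, 17, 31] -> counters=[1,2,0,0,1,1,4,1,1,1,2,2,4,1,3,0,0,3,1,1,0,1,0,0,1,1,4,0,4,3,0,3,2]
Final counters=[1,2,0,0,1,1,4,1,1,1,2,2,4,1,3,0,0,3,1,1,0,1,0,0,1,1,4,0,4,3,0,3,2] -> counters[18]=1

Answer: 1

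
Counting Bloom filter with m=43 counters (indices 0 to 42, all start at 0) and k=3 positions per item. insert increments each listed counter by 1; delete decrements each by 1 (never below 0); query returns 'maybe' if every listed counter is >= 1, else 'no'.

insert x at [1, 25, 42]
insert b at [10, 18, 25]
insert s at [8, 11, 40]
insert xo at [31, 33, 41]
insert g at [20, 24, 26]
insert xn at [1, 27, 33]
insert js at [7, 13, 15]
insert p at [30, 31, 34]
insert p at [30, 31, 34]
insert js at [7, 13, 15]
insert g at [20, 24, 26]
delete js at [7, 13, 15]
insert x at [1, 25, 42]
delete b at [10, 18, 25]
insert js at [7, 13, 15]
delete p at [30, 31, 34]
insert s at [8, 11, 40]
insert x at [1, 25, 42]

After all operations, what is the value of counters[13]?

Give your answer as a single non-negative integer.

Step 1: insert x at [1, 25, 42] -> counters=[0,1,0,0,0,0,0,0,0,0,0,0,0,0,0,0,0,0,0,0,0,0,0,0,0,1,0,0,0,0,0,0,0,0,0,0,0,0,0,0,0,0,1]
Step 2: insert b at [10, 18, 25] -> counters=[0,1,0,0,0,0,0,0,0,0,1,0,0,0,0,0,0,0,1,0,0,0,0,0,0,2,0,0,0,0,0,0,0,0,0,0,0,0,0,0,0,0,1]
Step 3: insert s at [8, 11, 40] -> counters=[0,1,0,0,0,0,0,0,1,0,1,1,0,0,0,0,0,0,1,0,0,0,0,0,0,2,0,0,0,0,0,0,0,0,0,0,0,0,0,0,1,0,1]
Step 4: insert xo at [31, 33, 41] -> counters=[0,1,0,0,0,0,0,0,1,0,1,1,0,0,0,0,0,0,1,0,0,0,0,0,0,2,0,0,0,0,0,1,0,1,0,0,0,0,0,0,1,1,1]
Step 5: insert g at [20, 24, 26] -> counters=[0,1,0,0,0,0,0,0,1,0,1,1,0,0,0,0,0,0,1,0,1,0,0,0,1,2,1,0,0,0,0,1,0,1,0,0,0,0,0,0,1,1,1]
Step 6: insert xn at [1, 27, 33] -> counters=[0,2,0,0,0,0,0,0,1,0,1,1,0,0,0,0,0,0,1,0,1,0,0,0,1,2,1,1,0,0,0,1,0,2,0,0,0,0,0,0,1,1,1]
Step 7: insert js at [7, 13, 15] -> counters=[0,2,0,0,0,0,0,1,1,0,1,1,0,1,0,1,0,0,1,0,1,0,0,0,1,2,1,1,0,0,0,1,0,2,0,0,0,0,0,0,1,1,1]
Step 8: insert p at [30, 31, 34] -> counters=[0,2,0,0,0,0,0,1,1,0,1,1,0,1,0,1,0,0,1,0,1,0,0,0,1,2,1,1,0,0,1,2,0,2,1,0,0,0,0,0,1,1,1]
Step 9: insert p at [30, 31, 34] -> counters=[0,2,0,0,0,0,0,1,1,0,1,1,0,1,0,1,0,0,1,0,1,0,0,0,1,2,1,1,0,0,2,3,0,2,2,0,0,0,0,0,1,1,1]
Step 10: insert js at [7, 13, 15] -> counters=[0,2,0,0,0,0,0,2,1,0,1,1,0,2,0,2,0,0,1,0,1,0,0,0,1,2,1,1,0,0,2,3,0,2,2,0,0,0,0,0,1,1,1]
Step 11: insert g at [20, 24, 26] -> counters=[0,2,0,0,0,0,0,2,1,0,1,1,0,2,0,2,0,0,1,0,2,0,0,0,2,2,2,1,0,0,2,3,0,2,2,0,0,0,0,0,1,1,1]
Step 12: delete js at [7, 13, 15] -> counters=[0,2,0,0,0,0,0,1,1,0,1,1,0,1,0,1,0,0,1,0,2,0,0,0,2,2,2,1,0,0,2,3,0,2,2,0,0,0,0,0,1,1,1]
Step 13: insert x at [1, 25, 42] -> counters=[0,3,0,0,0,0,0,1,1,0,1,1,0,1,0,1,0,0,1,0,2,0,0,0,2,3,2,1,0,0,2,3,0,2,2,0,0,0,0,0,1,1,2]
Step 14: delete b at [10, 18, 25] -> counters=[0,3,0,0,0,0,0,1,1,0,0,1,0,1,0,1,0,0,0,0,2,0,0,0,2,2,2,1,0,0,2,3,0,2,2,0,0,0,0,0,1,1,2]
Step 15: insert js at [7, 13, 15] -> counters=[0,3,0,0,0,0,0,2,1,0,0,1,0,2,0,2,0,0,0,0,2,0,0,0,2,2,2,1,0,0,2,3,0,2,2,0,0,0,0,0,1,1,2]
Step 16: delete p at [30, 31, 34] -> counters=[0,3,0,0,0,0,0,2,1,0,0,1,0,2,0,2,0,0,0,0,2,0,0,0,2,2,2,1,0,0,1,2,0,2,1,0,0,0,0,0,1,1,2]
Step 17: insert s at [8, 11, 40] -> counters=[0,3,0,0,0,0,0,2,2,0,0,2,0,2,0,2,0,0,0,0,2,0,0,0,2,2,2,1,0,0,1,2,0,2,1,0,0,0,0,0,2,1,2]
Step 18: insert x at [1, 25, 42] -> counters=[0,4,0,0,0,0,0,2,2,0,0,2,0,2,0,2,0,0,0,0,2,0,0,0,2,3,2,1,0,0,1,2,0,2,1,0,0,0,0,0,2,1,3]
Final counters=[0,4,0,0,0,0,0,2,2,0,0,2,0,2,0,2,0,0,0,0,2,0,0,0,2,3,2,1,0,0,1,2,0,2,1,0,0,0,0,0,2,1,3] -> counters[13]=2

Answer: 2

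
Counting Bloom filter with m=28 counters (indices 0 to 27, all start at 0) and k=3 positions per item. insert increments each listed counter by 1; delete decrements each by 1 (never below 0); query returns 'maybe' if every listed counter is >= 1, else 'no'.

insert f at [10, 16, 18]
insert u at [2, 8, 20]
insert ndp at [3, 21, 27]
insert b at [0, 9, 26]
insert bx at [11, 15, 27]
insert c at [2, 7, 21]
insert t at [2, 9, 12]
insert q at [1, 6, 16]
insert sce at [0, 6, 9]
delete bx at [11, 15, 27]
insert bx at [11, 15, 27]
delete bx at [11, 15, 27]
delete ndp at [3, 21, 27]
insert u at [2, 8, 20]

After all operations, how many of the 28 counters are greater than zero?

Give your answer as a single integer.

Step 1: insert f at [10, 16, 18] -> counters=[0,0,0,0,0,0,0,0,0,0,1,0,0,0,0,0,1,0,1,0,0,0,0,0,0,0,0,0]
Step 2: insert u at [2, 8, 20] -> counters=[0,0,1,0,0,0,0,0,1,0,1,0,0,0,0,0,1,0,1,0,1,0,0,0,0,0,0,0]
Step 3: insert ndp at [3, 21, 27] -> counters=[0,0,1,1,0,0,0,0,1,0,1,0,0,0,0,0,1,0,1,0,1,1,0,0,0,0,0,1]
Step 4: insert b at [0, 9, 26] -> counters=[1,0,1,1,0,0,0,0,1,1,1,0,0,0,0,0,1,0,1,0,1,1,0,0,0,0,1,1]
Step 5: insert bx at [11, 15, 27] -> counters=[1,0,1,1,0,0,0,0,1,1,1,1,0,0,0,1,1,0,1,0,1,1,0,0,0,0,1,2]
Step 6: insert c at [2, 7, 21] -> counters=[1,0,2,1,0,0,0,1,1,1,1,1,0,0,0,1,1,0,1,0,1,2,0,0,0,0,1,2]
Step 7: insert t at [2, 9, 12] -> counters=[1,0,3,1,0,0,0,1,1,2,1,1,1,0,0,1,1,0,1,0,1,2,0,0,0,0,1,2]
Step 8: insert q at [1, 6, 16] -> counters=[1,1,3,1,0,0,1,1,1,2,1,1,1,0,0,1,2,0,1,0,1,2,0,0,0,0,1,2]
Step 9: insert sce at [0, 6, 9] -> counters=[2,1,3,1,0,0,2,1,1,3,1,1,1,0,0,1,2,0,1,0,1,2,0,0,0,0,1,2]
Step 10: delete bx at [11, 15, 27] -> counters=[2,1,3,1,0,0,2,1,1,3,1,0,1,0,0,0,2,0,1,0,1,2,0,0,0,0,1,1]
Step 11: insert bx at [11, 15, 27] -> counters=[2,1,3,1,0,0,2,1,1,3,1,1,1,0,0,1,2,0,1,0,1,2,0,0,0,0,1,2]
Step 12: delete bx at [11, 15, 27] -> counters=[2,1,3,1,0,0,2,1,1,3,1,0,1,0,0,0,2,0,1,0,1,2,0,0,0,0,1,1]
Step 13: delete ndp at [3, 21, 27] -> counters=[2,1,3,0,0,0,2,1,1,3,1,0,1,0,0,0,2,0,1,0,1,1,0,0,0,0,1,0]
Step 14: insert u at [2, 8, 20] -> counters=[2,1,4,0,0,0,2,1,2,3,1,0,1,0,0,0,2,0,1,0,2,1,0,0,0,0,1,0]
Final counters=[2,1,4,0,0,0,2,1,2,3,1,0,1,0,0,0,2,0,1,0,2,1,0,0,0,0,1,0] -> 14 nonzero

Answer: 14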